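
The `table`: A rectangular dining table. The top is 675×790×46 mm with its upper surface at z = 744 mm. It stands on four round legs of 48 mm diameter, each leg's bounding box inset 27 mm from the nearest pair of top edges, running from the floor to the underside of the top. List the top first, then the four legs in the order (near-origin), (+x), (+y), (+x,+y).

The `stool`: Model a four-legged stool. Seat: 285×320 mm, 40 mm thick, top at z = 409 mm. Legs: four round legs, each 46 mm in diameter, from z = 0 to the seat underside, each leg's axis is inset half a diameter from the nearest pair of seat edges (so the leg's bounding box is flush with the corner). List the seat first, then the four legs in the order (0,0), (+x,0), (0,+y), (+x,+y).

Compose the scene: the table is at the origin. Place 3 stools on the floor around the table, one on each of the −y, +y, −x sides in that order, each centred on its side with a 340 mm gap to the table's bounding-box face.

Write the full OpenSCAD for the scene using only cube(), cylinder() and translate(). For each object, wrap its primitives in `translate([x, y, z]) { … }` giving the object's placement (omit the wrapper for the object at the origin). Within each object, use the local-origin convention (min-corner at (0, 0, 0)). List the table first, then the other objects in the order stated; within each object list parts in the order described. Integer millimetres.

translate([0, 0, 698]) cube([675, 790, 46]);
translate([51, 51, 0]) cylinder(h = 698, r = 24);
translate([624, 51, 0]) cylinder(h = 698, r = 24);
translate([51, 739, 0]) cylinder(h = 698, r = 24);
translate([624, 739, 0]) cylinder(h = 698, r = 24);
translate([195, -660, 0]) {
  translate([0, 0, 369]) cube([285, 320, 40]);
  translate([23, 23, 0]) cylinder(h = 369, r = 23);
  translate([262, 23, 0]) cylinder(h = 369, r = 23);
  translate([23, 297, 0]) cylinder(h = 369, r = 23);
  translate([262, 297, 0]) cylinder(h = 369, r = 23);
}
translate([195, 1130, 0]) {
  translate([0, 0, 369]) cube([285, 320, 40]);
  translate([23, 23, 0]) cylinder(h = 369, r = 23);
  translate([262, 23, 0]) cylinder(h = 369, r = 23);
  translate([23, 297, 0]) cylinder(h = 369, r = 23);
  translate([262, 297, 0]) cylinder(h = 369, r = 23);
}
translate([-625, 235, 0]) {
  translate([0, 0, 369]) cube([285, 320, 40]);
  translate([23, 23, 0]) cylinder(h = 369, r = 23);
  translate([262, 23, 0]) cylinder(h = 369, r = 23);
  translate([23, 297, 0]) cylinder(h = 369, r = 23);
  translate([262, 297, 0]) cylinder(h = 369, r = 23);
}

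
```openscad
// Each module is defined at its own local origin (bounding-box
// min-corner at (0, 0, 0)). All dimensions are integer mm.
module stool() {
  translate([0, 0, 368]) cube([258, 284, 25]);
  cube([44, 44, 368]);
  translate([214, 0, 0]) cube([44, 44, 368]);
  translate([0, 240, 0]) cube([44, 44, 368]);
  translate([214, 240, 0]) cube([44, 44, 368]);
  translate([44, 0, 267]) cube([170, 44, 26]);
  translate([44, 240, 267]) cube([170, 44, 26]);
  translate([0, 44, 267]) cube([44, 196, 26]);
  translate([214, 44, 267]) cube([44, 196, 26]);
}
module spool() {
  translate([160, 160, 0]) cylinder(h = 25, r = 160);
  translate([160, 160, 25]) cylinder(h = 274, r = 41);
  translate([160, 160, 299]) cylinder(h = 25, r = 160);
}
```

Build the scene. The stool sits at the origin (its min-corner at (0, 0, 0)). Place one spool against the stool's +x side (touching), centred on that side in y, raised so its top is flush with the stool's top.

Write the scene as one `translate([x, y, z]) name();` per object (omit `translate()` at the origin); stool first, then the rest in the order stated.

stool();
translate([258, -18, 69]) spool();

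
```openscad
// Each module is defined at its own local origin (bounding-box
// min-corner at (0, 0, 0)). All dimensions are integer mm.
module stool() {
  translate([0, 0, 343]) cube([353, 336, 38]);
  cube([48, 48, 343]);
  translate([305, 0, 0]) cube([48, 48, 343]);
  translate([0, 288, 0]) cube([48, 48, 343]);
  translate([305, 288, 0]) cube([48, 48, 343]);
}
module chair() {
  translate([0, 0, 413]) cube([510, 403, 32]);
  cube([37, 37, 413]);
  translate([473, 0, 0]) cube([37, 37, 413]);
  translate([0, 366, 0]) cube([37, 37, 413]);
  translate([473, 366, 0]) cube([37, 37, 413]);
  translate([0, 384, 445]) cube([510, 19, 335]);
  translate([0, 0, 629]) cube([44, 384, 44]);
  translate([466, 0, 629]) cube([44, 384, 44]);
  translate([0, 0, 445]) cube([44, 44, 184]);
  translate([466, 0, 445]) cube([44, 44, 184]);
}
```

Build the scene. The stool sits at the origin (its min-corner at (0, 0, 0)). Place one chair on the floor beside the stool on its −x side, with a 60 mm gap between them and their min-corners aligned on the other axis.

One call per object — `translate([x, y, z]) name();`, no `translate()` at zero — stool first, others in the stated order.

stool();
translate([-570, 0, 0]) chair();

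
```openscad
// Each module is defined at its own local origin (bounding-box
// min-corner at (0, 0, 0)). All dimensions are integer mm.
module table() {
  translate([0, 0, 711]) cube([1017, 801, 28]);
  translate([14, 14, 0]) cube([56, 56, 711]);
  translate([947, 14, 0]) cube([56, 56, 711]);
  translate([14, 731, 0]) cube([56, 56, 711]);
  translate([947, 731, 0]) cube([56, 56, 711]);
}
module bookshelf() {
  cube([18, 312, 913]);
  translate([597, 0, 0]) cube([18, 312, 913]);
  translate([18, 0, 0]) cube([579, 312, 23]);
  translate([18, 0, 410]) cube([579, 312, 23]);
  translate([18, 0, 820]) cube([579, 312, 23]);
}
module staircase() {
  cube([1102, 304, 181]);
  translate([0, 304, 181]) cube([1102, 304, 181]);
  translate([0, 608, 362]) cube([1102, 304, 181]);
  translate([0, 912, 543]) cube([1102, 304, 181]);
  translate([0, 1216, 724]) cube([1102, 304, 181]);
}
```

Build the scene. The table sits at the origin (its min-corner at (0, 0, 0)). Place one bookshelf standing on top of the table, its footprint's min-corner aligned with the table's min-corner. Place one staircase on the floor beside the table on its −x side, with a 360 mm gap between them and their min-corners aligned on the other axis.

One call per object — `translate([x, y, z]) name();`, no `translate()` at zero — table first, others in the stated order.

table();
translate([0, 0, 739]) bookshelf();
translate([-1462, 0, 0]) staircase();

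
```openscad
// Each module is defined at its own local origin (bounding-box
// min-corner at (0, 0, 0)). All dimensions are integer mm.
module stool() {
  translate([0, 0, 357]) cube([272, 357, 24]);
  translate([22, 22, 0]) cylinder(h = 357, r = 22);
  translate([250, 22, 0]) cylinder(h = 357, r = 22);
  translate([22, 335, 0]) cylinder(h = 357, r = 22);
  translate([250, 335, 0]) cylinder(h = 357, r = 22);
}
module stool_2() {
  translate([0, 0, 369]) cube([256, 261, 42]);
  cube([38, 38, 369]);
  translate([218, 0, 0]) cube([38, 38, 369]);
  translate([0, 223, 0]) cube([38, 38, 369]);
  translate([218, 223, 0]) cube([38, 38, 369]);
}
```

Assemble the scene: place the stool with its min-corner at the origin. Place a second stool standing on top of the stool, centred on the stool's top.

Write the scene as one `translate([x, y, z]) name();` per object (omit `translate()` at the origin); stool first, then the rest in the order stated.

stool();
translate([8, 48, 381]) stool_2();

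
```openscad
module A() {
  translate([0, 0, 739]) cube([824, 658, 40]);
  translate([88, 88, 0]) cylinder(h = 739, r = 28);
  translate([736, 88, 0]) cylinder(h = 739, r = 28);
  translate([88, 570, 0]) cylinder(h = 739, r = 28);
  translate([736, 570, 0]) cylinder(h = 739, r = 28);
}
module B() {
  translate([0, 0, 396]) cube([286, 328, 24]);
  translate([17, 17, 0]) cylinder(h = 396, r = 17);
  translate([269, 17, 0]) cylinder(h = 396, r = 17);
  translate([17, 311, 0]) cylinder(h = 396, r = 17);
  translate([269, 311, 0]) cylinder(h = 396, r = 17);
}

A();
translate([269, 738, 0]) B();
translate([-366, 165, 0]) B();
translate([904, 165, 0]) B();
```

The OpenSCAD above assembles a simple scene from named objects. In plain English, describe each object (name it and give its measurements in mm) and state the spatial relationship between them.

A is a rectangular dining table. The top is 824×658×40 mm with its upper surface at z = 779 mm. It stands on four round legs of 56 mm diameter, each leg's bounding box inset 60 mm from the nearest pair of top edges, running from the floor to the underside of the top.

B is a four-legged stool. The seat is a 286×328×24 mm slab whose top surface is at z = 420 mm; four round legs, each 34 mm in diameter, run from the floor (z = 0) to the underside of the seat, each leg's axis is inset half a diameter from the nearest pair of seat edges (so the leg's bounding box is flush with the corner).

Three stools sit around the table at the +y, −x, +x sides.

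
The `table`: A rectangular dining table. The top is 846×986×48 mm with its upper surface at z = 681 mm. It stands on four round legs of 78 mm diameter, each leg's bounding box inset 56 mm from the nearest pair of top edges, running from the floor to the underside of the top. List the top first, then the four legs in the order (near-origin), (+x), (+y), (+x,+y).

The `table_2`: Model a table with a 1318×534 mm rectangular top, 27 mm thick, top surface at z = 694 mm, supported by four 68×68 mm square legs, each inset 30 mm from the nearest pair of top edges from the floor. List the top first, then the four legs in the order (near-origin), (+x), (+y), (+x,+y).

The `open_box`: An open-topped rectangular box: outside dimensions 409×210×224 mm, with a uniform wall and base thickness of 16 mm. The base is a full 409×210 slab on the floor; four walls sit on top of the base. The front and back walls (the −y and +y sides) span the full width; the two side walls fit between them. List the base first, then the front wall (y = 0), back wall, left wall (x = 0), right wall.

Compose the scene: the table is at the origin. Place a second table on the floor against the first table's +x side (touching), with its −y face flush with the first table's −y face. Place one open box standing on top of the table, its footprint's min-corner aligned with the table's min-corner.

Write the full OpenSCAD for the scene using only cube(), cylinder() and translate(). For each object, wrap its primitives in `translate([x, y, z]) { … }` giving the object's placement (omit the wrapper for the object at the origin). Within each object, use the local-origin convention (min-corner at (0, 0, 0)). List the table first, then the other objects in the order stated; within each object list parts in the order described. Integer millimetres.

translate([0, 0, 633]) cube([846, 986, 48]);
translate([95, 95, 0]) cylinder(h = 633, r = 39);
translate([751, 95, 0]) cylinder(h = 633, r = 39);
translate([95, 891, 0]) cylinder(h = 633, r = 39);
translate([751, 891, 0]) cylinder(h = 633, r = 39);
translate([846, 0, 0]) {
  translate([0, 0, 667]) cube([1318, 534, 27]);
  translate([30, 30, 0]) cube([68, 68, 667]);
  translate([1220, 30, 0]) cube([68, 68, 667]);
  translate([30, 436, 0]) cube([68, 68, 667]);
  translate([1220, 436, 0]) cube([68, 68, 667]);
}
translate([0, 0, 681]) {
  cube([409, 210, 16]);
  translate([0, 0, 16]) cube([409, 16, 208]);
  translate([0, 194, 16]) cube([409, 16, 208]);
  translate([0, 16, 16]) cube([16, 178, 208]);
  translate([393, 16, 16]) cube([16, 178, 208]);
}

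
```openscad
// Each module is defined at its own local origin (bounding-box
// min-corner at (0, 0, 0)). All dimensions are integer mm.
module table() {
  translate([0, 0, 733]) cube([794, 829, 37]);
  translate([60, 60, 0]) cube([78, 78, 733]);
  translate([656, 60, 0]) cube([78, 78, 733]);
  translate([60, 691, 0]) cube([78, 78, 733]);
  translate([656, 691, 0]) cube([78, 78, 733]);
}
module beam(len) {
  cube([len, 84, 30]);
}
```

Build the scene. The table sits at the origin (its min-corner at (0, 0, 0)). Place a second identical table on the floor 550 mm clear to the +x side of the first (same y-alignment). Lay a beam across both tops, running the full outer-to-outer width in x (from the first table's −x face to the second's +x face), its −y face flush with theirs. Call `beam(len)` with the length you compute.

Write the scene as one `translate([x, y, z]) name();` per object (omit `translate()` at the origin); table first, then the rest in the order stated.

table();
translate([1344, 0, 0]) table();
translate([0, 0, 770]) beam(2138);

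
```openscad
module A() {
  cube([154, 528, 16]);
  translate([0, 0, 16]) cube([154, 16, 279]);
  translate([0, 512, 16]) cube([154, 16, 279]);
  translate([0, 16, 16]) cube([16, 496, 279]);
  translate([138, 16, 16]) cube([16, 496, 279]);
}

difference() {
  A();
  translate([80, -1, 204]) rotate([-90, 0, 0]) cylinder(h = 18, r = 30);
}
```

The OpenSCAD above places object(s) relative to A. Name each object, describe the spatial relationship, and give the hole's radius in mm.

The subtracted cylinder has r = 30 mm.

A is an open box. The open box has a circular hole through its front wall. The hole's radius is 30 mm.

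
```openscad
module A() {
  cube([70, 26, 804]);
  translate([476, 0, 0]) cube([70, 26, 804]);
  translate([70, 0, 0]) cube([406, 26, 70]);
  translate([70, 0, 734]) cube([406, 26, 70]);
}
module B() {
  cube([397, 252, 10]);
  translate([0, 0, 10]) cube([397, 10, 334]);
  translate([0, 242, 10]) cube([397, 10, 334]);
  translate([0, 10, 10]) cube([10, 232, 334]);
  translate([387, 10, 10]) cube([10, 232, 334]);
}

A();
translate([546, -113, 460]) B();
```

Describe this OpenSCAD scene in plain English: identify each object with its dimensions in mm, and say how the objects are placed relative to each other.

A is a rectangular picture frame lying in the x–z plane (depth along y). The opening is 406 mm wide (x) by 664 mm tall (z), surrounded by a border 70 mm wide on all four sides. The frame is 26 mm deep and is made of two full-height vertical stiles with two horizontal rails fitted between them.

B is an open storage box with external size 397×252×344 mm and wall thickness 10 mm (the base is also 10 mm thick). The base covers the whole footprint; the four walls stand on the base, with the y-facing walls full-width and the x-facing walls fitting between their inner faces.

The open box is beside the picture frame with their tops flush at z = 804.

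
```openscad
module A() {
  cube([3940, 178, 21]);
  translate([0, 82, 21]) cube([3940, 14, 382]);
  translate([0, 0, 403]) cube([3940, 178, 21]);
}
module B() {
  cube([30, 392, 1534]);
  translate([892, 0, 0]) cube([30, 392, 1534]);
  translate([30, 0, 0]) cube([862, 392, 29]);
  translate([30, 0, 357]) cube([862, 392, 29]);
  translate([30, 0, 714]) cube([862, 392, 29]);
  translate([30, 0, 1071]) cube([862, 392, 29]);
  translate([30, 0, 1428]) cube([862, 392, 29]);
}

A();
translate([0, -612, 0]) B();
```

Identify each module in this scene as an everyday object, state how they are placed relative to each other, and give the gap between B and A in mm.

A is an I-beam. B is a bookshelf. The bookshelf is on the floor beside the I-beam on its −y side. The gap between the bookshelf and the I-beam is 220 mm.

The bookshelf's nearest face is 220 mm from the I-beam's −y face.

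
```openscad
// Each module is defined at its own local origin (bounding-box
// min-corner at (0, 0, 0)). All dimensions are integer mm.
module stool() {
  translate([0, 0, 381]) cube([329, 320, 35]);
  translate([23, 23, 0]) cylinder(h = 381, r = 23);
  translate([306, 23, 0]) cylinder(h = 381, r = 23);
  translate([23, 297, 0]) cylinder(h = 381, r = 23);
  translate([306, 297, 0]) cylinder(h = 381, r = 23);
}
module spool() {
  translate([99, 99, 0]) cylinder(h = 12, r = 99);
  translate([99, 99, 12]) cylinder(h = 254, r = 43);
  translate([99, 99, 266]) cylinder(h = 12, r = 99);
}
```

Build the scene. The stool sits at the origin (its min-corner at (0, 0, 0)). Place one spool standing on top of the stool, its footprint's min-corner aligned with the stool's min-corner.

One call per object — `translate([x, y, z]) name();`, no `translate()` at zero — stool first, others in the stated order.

stool();
translate([0, 0, 416]) spool();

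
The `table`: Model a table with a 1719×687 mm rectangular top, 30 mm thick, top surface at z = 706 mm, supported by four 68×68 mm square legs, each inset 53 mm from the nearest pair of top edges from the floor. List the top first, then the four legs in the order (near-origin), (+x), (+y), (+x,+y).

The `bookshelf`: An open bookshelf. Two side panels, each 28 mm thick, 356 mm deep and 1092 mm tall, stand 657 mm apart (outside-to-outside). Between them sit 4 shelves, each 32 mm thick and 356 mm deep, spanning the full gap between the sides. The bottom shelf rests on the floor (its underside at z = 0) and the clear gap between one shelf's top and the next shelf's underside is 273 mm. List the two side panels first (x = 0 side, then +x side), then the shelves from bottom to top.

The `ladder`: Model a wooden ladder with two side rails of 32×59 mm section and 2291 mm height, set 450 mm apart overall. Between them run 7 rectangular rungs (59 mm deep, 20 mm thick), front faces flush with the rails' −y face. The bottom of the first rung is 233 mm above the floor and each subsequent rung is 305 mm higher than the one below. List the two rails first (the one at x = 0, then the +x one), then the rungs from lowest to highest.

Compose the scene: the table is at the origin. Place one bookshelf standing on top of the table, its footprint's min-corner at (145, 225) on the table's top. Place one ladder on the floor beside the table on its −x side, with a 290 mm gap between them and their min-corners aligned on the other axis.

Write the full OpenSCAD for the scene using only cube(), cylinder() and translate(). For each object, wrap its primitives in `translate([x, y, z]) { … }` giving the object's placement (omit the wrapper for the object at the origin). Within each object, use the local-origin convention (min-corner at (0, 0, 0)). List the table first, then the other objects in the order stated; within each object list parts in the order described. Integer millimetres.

translate([0, 0, 676]) cube([1719, 687, 30]);
translate([53, 53, 0]) cube([68, 68, 676]);
translate([1598, 53, 0]) cube([68, 68, 676]);
translate([53, 566, 0]) cube([68, 68, 676]);
translate([1598, 566, 0]) cube([68, 68, 676]);
translate([145, 225, 706]) {
  cube([28, 356, 1092]);
  translate([629, 0, 0]) cube([28, 356, 1092]);
  translate([28, 0, 0]) cube([601, 356, 32]);
  translate([28, 0, 305]) cube([601, 356, 32]);
  translate([28, 0, 610]) cube([601, 356, 32]);
  translate([28, 0, 915]) cube([601, 356, 32]);
}
translate([-740, 0, 0]) {
  cube([32, 59, 2291]);
  translate([418, 0, 0]) cube([32, 59, 2291]);
  translate([32, 0, 233]) cube([386, 59, 20]);
  translate([32, 0, 538]) cube([386, 59, 20]);
  translate([32, 0, 843]) cube([386, 59, 20]);
  translate([32, 0, 1148]) cube([386, 59, 20]);
  translate([32, 0, 1453]) cube([386, 59, 20]);
  translate([32, 0, 1758]) cube([386, 59, 20]);
  translate([32, 0, 2063]) cube([386, 59, 20]);
}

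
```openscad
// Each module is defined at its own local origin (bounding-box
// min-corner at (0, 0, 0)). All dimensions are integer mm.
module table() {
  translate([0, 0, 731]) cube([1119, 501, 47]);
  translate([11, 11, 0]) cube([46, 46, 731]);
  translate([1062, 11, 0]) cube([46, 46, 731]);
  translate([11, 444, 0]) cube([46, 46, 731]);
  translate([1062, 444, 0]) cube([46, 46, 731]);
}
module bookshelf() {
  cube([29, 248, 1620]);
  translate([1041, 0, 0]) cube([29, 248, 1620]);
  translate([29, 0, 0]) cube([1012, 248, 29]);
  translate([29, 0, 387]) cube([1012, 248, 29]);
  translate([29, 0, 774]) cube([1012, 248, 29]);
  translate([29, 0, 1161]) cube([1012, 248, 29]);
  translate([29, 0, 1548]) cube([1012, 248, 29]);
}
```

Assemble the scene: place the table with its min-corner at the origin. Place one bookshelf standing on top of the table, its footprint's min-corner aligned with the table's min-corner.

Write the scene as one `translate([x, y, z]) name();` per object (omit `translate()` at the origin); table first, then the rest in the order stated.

table();
translate([0, 0, 778]) bookshelf();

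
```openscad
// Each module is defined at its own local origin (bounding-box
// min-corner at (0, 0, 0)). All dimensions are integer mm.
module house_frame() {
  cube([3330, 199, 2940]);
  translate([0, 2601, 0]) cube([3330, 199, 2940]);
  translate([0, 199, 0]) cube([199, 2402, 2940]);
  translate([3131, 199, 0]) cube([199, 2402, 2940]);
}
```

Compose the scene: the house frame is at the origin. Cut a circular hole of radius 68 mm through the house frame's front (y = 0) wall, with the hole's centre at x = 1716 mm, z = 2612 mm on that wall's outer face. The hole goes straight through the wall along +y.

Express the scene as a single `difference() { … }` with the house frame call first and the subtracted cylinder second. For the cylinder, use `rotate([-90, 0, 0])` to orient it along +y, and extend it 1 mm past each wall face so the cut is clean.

difference() {
  house_frame();
  translate([1716, -1, 2612]) rotate([-90, 0, 0]) cylinder(h = 201, r = 68);
}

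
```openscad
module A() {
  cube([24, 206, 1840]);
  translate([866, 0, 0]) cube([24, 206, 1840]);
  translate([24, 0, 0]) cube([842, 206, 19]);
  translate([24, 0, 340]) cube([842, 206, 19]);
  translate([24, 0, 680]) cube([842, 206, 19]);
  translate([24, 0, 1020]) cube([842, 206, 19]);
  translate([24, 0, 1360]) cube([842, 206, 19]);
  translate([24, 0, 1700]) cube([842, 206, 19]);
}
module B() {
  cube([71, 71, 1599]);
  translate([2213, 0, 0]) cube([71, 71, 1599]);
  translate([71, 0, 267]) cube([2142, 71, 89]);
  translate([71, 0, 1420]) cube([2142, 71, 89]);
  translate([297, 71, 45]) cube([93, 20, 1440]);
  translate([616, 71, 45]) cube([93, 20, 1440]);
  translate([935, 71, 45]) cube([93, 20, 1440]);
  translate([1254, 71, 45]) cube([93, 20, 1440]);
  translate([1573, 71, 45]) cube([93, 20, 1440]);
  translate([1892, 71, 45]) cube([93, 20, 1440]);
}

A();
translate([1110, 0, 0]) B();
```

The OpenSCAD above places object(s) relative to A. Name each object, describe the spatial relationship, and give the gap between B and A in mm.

A is a bookshelf. B is a fence section. The fence section is on the floor beside the bookshelf on its +x side. The gap between the fence section and the bookshelf is 220 mm.

The fence section's nearest face is 220 mm from the bookshelf's +x face.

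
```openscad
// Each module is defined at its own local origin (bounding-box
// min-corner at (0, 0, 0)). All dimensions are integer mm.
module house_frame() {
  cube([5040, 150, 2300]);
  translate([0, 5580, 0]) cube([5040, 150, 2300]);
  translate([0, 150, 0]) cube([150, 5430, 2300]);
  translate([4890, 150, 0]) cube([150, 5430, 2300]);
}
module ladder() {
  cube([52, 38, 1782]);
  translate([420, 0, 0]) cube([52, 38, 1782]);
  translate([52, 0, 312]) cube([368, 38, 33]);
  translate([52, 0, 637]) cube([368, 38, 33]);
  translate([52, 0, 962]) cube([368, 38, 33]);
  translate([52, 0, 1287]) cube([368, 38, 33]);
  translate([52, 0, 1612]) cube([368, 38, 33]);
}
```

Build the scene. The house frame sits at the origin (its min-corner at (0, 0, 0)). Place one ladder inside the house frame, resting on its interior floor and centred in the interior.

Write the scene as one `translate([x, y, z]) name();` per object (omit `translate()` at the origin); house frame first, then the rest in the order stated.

house_frame();
translate([2284, 2846, 0]) ladder();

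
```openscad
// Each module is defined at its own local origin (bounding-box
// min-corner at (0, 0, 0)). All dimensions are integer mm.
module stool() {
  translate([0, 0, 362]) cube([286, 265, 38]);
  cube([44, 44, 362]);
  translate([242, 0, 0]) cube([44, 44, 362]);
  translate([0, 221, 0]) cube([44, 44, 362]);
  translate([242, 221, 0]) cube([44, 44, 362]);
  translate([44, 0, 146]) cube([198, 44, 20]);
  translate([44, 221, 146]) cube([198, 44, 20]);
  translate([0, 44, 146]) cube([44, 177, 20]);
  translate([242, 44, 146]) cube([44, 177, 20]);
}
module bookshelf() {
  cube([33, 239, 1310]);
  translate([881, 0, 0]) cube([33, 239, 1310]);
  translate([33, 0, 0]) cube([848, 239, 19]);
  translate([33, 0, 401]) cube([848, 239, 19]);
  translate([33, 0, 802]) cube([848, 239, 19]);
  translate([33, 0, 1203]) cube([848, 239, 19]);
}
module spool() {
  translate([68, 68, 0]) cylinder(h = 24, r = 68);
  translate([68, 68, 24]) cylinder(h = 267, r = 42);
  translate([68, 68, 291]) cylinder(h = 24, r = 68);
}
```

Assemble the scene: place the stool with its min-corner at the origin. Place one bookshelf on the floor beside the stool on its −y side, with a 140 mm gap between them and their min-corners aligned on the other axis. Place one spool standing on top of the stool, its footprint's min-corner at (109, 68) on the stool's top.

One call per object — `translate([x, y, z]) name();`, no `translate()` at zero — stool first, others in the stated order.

stool();
translate([0, -379, 0]) bookshelf();
translate([109, 68, 400]) spool();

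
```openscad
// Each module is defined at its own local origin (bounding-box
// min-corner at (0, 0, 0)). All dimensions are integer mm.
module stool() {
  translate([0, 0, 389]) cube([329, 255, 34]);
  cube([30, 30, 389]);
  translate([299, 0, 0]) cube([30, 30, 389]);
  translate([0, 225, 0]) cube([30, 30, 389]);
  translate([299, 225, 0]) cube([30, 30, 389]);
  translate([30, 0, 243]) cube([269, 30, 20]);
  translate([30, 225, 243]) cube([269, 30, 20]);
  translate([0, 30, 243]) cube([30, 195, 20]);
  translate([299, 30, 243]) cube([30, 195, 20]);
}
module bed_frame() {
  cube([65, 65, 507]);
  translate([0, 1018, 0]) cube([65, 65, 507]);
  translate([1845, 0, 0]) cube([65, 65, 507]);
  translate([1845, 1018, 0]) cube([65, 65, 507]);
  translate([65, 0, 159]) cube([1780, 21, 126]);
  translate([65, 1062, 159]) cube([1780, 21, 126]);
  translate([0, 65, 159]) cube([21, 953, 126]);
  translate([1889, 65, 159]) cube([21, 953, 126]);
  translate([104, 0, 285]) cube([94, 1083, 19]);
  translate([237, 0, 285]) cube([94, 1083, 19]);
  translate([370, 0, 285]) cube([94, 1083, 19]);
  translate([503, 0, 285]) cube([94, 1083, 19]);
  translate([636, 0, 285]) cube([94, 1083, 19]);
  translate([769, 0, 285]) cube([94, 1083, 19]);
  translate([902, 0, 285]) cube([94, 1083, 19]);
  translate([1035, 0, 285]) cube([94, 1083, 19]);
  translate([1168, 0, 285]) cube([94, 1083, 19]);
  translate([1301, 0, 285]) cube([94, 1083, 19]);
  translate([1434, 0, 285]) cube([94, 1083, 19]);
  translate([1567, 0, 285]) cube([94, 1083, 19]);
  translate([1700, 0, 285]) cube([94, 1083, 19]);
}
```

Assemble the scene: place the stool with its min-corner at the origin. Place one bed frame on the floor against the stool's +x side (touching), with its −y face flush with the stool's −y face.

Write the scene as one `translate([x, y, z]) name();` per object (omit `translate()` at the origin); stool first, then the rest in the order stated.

stool();
translate([329, 0, 0]) bed_frame();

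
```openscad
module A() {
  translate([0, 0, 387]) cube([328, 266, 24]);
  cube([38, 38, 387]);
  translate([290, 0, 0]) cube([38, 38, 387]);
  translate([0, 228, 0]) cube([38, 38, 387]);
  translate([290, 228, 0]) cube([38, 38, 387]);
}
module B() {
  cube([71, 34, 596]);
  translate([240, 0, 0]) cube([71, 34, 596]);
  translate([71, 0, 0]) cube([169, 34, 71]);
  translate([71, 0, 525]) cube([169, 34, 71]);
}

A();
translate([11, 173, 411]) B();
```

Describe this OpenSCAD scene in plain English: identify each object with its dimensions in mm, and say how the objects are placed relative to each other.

A is a four-legged stool. The seat is 328×266 mm, 24 mm thick, top at z = 411 mm. It stands on four square legs, each 38×38 mm in cross-section, from z = 0 to the seat underside, each flush with a corner of the seat.

B is a rectangular picture frame lying in the x–z plane (depth along y). The opening is 169 mm wide (x) by 454 mm tall (z), surrounded by a border 71 mm wide on all four sides. The frame is 34 mm deep and is made of two full-height vertical stiles with two horizontal rails fitted between them.

The picture frame is on top of the stool.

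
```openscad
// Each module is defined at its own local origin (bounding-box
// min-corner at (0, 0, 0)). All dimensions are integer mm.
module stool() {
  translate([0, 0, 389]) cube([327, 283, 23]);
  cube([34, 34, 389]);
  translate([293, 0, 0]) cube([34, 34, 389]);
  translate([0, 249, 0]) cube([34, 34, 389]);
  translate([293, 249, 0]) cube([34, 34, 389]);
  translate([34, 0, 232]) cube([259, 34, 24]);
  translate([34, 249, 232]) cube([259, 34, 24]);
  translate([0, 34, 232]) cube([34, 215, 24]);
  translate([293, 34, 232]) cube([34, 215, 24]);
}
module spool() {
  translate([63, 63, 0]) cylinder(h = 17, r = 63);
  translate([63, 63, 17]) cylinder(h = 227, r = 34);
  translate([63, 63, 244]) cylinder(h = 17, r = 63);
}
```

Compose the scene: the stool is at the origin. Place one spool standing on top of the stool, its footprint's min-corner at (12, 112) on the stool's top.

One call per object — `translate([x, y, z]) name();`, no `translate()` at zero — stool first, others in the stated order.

stool();
translate([12, 112, 412]) spool();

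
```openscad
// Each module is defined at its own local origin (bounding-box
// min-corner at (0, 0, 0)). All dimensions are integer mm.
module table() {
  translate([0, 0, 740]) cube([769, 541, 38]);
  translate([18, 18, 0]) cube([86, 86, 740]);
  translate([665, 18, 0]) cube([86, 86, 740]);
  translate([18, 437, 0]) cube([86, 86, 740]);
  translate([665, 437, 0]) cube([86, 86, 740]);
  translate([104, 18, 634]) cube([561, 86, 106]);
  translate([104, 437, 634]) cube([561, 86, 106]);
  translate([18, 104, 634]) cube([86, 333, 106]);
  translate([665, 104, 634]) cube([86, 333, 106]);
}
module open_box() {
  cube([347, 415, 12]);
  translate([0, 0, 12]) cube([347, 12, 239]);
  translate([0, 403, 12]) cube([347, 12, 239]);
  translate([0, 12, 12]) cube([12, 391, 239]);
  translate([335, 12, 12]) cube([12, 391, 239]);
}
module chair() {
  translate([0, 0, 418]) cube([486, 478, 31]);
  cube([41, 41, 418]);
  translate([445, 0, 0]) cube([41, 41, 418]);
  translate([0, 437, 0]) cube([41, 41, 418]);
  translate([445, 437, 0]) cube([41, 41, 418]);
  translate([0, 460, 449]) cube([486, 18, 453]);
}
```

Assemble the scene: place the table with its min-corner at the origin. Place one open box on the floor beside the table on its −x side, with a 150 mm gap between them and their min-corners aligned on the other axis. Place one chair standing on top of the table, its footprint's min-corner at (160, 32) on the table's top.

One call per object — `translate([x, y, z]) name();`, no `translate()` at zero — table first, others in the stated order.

table();
translate([-497, 0, 0]) open_box();
translate([160, 32, 778]) chair();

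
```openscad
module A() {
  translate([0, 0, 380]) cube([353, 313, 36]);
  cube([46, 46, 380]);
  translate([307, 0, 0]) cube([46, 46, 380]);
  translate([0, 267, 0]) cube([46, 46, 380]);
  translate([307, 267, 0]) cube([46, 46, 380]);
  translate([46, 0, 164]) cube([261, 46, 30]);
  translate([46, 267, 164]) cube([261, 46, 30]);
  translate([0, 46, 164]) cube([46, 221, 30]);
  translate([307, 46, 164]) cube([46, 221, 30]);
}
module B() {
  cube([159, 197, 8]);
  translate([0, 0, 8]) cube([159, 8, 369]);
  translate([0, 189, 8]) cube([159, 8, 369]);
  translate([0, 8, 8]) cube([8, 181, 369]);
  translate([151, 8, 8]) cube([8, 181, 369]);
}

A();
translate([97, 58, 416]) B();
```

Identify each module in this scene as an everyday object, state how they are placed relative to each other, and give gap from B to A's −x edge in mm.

A is a stool. B is an open box. The open box is on top of the stool, centred. The gap from the open box to the stool's −x edge is 97 mm.

The open box's min-x is at 97; the stool's min-x is 0; gap = 97 mm.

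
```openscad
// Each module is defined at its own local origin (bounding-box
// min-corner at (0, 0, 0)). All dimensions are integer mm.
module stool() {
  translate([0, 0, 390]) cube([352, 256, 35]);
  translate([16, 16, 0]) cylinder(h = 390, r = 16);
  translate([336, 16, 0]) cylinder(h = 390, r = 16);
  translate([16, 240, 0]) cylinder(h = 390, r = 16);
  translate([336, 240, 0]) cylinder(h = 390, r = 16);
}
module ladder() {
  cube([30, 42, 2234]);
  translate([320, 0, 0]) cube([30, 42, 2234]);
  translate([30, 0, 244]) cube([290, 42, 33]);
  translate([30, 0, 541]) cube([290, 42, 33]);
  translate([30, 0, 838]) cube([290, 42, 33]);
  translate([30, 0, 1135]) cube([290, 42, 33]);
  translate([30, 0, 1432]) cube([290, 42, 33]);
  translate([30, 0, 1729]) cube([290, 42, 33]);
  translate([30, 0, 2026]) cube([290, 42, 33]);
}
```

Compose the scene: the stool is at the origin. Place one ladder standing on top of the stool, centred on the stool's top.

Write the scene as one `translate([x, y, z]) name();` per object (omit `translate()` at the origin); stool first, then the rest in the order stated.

stool();
translate([1, 107, 425]) ladder();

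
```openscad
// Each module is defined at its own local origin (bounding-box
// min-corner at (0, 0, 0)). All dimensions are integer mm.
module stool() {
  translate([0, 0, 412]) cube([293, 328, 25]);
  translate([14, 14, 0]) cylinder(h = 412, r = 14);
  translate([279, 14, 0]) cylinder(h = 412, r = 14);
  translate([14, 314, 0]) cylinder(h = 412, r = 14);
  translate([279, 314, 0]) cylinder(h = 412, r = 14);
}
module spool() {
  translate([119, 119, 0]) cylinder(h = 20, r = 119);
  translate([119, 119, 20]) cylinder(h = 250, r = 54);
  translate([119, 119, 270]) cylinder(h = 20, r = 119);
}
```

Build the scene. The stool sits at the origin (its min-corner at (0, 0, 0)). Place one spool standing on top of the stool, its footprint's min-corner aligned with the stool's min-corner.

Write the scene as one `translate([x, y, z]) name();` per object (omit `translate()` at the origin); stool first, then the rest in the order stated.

stool();
translate([0, 0, 437]) spool();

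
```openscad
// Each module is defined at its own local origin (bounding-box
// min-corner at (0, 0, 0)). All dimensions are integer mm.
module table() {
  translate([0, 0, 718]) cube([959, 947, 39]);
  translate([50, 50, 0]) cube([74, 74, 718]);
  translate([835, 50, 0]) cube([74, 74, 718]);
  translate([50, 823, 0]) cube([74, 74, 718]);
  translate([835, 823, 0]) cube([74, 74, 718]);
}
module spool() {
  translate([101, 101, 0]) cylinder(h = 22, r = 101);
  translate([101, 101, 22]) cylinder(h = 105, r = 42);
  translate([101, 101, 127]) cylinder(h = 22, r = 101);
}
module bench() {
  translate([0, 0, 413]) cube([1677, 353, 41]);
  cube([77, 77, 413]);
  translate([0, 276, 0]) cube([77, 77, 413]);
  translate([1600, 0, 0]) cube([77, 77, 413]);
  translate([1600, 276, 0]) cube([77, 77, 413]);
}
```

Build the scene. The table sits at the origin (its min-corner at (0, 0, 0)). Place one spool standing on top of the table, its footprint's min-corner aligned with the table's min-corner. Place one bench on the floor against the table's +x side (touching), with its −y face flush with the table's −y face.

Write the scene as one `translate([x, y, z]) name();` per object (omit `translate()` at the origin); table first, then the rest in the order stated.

table();
translate([0, 0, 757]) spool();
translate([959, 0, 0]) bench();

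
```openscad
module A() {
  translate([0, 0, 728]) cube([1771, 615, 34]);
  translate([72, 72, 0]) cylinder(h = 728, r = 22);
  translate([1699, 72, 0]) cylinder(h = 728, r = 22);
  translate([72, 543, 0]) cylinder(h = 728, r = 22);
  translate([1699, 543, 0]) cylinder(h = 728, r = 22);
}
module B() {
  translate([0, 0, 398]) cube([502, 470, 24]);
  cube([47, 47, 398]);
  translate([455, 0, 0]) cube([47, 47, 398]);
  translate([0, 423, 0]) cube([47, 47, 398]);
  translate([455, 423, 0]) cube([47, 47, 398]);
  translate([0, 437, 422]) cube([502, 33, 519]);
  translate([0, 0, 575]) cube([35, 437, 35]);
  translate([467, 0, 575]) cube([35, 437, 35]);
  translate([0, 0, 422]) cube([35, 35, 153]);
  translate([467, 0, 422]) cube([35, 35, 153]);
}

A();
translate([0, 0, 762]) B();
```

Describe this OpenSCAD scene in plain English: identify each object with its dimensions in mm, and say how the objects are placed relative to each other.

A is a table: top 1771 mm (x) × 615 mm (y), 34 mm thick, upper face at z = 762 mm, on four round legs of 44 mm diameter, each leg's bounding box inset 50 mm from the nearest pair of top edges, running from z = 0 to the bottom of the top.

B is a chair. The seat is a 502×470×24 mm slab with its top at z = 422 mm, on four 47×47 mm corner legs (flush with the seat edges, standing on z = 0). A flat backrest 33 mm thick, 519 mm tall, spans the full seat width and rises from the seat top along its +y edge, rear face flush with the rear of the seat. Two armrests of 35×35 mm section run along each side from the seat's front edge to the front of the backrest, top faces 188 mm above the seat top and outer faces flush with the seat's x-edges; a 35×35 mm post under the front of each armrest stands on the seat at the front corner.

The chair is on top of the table.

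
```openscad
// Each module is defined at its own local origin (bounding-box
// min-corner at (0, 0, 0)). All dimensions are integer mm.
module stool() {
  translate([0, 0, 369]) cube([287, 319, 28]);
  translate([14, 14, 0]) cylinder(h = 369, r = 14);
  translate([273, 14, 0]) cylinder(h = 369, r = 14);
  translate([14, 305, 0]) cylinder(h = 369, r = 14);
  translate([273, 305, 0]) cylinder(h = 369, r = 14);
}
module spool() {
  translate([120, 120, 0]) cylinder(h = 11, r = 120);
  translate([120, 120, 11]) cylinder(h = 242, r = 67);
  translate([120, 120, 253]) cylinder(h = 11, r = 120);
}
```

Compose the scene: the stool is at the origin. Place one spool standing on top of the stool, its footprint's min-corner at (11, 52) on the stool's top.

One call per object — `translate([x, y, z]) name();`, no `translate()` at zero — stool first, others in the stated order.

stool();
translate([11, 52, 397]) spool();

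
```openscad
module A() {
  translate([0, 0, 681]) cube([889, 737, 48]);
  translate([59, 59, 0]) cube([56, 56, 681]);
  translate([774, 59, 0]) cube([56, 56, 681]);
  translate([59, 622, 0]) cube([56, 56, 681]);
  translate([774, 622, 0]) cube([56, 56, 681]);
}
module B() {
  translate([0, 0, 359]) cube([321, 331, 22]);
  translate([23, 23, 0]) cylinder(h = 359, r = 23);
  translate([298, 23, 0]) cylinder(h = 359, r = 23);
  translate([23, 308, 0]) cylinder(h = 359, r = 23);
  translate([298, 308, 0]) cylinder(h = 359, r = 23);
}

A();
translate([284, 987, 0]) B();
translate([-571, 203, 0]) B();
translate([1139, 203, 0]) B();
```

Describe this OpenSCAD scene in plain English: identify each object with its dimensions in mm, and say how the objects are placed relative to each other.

A is a table with a 889×737 mm rectangular top, 48 mm thick, top surface at z = 729 mm, supported by four 56×56 mm square legs, each inset 59 mm from the nearest pair of top edges, running from the floor.

B is a simple wooden stool: a rectangular seat 321 mm (x) by 331 mm (y), 22 mm thick, top face at z = 381 mm, on four round legs, each 46 mm in diameter. The legs rest on z = 0, each leg's axis is inset half a diameter from the nearest pair of seat edges (so the leg's bounding box is flush with the corner).

Three stools sit around the table at the +y, −x, +x sides.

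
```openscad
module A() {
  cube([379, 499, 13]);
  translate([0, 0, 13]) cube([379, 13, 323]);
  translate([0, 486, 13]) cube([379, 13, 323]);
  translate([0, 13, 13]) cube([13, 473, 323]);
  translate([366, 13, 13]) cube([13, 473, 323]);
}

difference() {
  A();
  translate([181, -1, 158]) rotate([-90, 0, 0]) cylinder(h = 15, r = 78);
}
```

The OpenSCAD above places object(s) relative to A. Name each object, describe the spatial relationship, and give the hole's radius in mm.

The subtracted cylinder has r = 78 mm.

A is an open box. The open box has a circular hole through its front wall. The hole's radius is 78 mm.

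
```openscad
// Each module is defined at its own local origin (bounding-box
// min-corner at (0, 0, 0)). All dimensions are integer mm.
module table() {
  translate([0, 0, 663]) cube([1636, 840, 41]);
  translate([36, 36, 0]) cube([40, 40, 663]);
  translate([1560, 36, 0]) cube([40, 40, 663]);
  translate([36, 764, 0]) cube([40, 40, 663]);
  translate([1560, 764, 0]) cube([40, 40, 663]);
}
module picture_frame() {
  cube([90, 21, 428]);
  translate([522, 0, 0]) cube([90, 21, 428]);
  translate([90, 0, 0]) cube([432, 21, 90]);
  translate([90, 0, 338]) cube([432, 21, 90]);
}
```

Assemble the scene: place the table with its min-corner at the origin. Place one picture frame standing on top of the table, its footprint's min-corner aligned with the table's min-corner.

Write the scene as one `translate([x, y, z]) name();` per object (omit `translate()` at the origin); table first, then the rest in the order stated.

table();
translate([0, 0, 704]) picture_frame();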